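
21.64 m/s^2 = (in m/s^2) 21.64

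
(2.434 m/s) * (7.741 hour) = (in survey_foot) 2.225e+05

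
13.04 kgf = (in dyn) 1.279e+07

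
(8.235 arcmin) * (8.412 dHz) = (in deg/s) 0.1155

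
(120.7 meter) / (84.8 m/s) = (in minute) 0.02372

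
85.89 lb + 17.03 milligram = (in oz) 1374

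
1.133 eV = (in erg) 1.815e-12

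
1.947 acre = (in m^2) 7879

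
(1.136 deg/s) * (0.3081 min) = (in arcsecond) 7.56e+04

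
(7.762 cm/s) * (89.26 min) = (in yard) 454.6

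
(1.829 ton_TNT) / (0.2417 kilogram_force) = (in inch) 1.271e+11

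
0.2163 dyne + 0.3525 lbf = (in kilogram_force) 0.1599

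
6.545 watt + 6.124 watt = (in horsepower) 0.01699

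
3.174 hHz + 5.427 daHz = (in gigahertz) 3.717e-07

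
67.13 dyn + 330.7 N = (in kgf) 33.72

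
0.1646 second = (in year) 5.219e-09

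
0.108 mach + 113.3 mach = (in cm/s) 3.862e+06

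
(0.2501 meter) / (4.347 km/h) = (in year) 6.568e-09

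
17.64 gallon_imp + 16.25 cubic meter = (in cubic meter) 16.33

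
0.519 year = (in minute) 2.728e+05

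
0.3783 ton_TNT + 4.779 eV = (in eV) 9.879e+27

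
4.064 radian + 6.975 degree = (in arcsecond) 8.634e+05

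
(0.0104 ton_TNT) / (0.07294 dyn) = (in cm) 5.966e+15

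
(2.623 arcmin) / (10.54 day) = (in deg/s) 4.801e-08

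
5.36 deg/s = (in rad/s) 0.09355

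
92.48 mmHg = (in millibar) 123.3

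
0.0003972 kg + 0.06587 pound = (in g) 30.28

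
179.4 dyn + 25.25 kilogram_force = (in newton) 247.6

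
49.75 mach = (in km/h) 6.098e+04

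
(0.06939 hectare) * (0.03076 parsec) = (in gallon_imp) 1.449e+20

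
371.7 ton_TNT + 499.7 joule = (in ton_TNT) 371.7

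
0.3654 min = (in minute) 0.3654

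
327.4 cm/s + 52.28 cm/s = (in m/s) 3.797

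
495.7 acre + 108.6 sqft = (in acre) 495.7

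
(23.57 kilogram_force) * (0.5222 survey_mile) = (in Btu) 184.1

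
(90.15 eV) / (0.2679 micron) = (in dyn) 5.391e-06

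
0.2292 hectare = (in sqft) 2.467e+04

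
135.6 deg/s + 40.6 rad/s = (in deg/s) 2462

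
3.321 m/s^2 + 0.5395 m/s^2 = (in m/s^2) 3.861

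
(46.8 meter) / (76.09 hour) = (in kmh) 0.0006151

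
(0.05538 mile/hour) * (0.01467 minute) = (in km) 2.179e-05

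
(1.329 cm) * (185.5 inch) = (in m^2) 0.06262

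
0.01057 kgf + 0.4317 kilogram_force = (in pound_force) 0.975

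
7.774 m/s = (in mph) 17.39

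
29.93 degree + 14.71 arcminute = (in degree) 30.18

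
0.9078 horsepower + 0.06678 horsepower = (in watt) 726.7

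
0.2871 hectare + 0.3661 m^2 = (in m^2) 2871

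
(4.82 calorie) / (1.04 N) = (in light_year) 2.05e-15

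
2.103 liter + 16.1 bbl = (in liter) 2562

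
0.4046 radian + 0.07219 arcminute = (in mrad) 404.6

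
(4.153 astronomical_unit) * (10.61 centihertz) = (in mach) 1.936e+08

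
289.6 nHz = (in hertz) 2.896e-07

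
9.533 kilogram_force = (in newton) 93.49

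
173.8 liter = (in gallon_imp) 38.23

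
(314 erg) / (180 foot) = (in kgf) 5.836e-08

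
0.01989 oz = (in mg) 563.9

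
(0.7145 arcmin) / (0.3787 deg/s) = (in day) 3.64e-07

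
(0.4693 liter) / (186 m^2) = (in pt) 0.007152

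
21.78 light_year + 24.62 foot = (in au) 1.377e+06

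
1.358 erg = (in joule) 1.358e-07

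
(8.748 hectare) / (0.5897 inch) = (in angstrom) 5.84e+16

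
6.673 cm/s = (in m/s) 0.06673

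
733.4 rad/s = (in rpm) 7003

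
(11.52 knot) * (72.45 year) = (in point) 3.838e+13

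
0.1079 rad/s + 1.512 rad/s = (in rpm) 15.47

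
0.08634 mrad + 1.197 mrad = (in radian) 0.001283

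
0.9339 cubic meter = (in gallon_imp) 205.4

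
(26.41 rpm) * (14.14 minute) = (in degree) 1.344e+05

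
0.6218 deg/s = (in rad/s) 0.01085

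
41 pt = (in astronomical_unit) 9.669e-14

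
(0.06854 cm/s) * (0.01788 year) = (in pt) 1.096e+06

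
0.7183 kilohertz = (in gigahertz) 7.183e-07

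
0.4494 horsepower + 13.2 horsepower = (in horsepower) 13.65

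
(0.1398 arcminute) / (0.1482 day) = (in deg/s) 1.82e-07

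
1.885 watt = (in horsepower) 0.002528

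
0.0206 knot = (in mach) 3.112e-05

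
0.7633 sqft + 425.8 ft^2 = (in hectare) 0.003963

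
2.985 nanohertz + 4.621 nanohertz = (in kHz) 7.606e-12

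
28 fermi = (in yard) 3.062e-14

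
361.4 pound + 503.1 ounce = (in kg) 178.2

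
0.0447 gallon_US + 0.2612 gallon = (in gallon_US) 0.3059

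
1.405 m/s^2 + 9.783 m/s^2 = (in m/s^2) 11.19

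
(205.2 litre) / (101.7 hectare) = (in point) 0.0005719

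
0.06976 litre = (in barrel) 0.0004388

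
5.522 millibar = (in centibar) 0.5522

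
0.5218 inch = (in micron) 1.325e+04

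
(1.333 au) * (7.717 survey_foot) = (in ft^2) 5.049e+12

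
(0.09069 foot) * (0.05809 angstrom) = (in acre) 3.968e-17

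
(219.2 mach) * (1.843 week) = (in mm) 8.319e+13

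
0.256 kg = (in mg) 2.56e+05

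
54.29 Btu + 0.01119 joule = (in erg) 5.728e+11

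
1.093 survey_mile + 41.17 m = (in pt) 5.103e+06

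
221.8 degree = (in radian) 3.871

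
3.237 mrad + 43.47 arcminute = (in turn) 0.002528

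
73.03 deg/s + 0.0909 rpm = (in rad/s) 1.284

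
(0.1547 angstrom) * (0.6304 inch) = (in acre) 6.121e-17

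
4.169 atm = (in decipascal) 4.224e+06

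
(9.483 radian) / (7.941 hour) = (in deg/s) 0.01901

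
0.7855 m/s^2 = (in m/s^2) 0.7855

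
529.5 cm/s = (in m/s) 5.295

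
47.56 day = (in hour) 1141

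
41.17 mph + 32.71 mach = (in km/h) 4.016e+04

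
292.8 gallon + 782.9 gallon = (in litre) 4072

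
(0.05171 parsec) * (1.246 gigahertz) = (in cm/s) 1.988e+26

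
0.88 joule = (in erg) 8.8e+06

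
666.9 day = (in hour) 1.601e+04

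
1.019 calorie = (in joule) 4.263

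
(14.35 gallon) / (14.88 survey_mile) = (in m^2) 2.268e-06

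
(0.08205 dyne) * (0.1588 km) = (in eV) 8.132e+14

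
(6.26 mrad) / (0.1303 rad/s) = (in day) 5.561e-07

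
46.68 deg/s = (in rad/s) 0.8147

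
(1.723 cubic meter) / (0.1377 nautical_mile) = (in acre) 1.67e-06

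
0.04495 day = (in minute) 64.73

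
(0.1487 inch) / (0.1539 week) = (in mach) 1.192e-10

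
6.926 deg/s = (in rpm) 1.154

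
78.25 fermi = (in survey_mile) 4.862e-17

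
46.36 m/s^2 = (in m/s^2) 46.36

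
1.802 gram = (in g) 1.802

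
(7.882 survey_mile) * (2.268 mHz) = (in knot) 55.92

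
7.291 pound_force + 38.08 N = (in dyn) 7.051e+06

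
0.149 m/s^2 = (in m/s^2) 0.149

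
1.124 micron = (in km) 1.124e-09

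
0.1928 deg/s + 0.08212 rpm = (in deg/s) 0.6855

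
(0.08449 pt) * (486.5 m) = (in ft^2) 0.1561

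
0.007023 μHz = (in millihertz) 7.023e-06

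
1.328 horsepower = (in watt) 990.3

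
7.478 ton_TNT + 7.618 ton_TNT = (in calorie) 1.51e+10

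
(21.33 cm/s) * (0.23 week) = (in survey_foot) 9.735e+04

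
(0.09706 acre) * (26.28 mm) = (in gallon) 2727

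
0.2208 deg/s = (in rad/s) 0.003854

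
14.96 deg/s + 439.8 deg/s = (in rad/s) 7.937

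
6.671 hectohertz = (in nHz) 6.671e+11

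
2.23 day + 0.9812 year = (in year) 0.9873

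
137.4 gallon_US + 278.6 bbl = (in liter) 4.481e+04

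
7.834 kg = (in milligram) 7.834e+06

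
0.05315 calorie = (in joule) 0.2224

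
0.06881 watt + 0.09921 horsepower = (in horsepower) 0.0993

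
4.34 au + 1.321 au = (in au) 5.661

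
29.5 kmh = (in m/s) 8.194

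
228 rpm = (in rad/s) 23.88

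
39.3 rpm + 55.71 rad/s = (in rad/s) 59.83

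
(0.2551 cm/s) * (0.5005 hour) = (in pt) 1.303e+04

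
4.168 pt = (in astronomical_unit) 9.829e-15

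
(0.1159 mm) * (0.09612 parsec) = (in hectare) 3.438e+07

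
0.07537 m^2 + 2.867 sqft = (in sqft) 3.678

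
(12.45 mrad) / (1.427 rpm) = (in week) 1.378e-07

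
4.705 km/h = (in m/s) 1.307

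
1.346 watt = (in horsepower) 0.001805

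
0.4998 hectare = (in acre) 1.235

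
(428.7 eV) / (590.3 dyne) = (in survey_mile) 7.23e-18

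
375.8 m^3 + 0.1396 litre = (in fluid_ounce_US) 1.271e+07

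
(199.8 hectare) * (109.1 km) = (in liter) 2.18e+14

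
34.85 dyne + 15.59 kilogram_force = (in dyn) 1.529e+07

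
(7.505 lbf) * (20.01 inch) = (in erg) 1.697e+08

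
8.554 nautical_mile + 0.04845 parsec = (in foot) 4.905e+15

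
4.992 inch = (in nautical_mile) 6.846e-05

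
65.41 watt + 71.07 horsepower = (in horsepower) 71.16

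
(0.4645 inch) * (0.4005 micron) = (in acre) 1.168e-12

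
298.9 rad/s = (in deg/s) 1.713e+04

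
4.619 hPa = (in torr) 3.465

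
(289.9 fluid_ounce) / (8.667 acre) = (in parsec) 7.922e-24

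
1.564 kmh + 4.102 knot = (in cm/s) 254.5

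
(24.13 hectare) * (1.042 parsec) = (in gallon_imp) 1.707e+24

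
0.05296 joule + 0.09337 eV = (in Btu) 5.02e-05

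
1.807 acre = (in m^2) 7313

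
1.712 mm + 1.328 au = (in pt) 5.631e+14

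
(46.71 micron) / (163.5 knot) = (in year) 1.761e-14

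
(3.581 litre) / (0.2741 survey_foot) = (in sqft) 0.4614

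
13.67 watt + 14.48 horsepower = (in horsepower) 14.5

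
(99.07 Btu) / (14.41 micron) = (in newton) 7.254e+09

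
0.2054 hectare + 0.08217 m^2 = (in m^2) 2054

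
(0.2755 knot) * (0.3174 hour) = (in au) 1.083e-09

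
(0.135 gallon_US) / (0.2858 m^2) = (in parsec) 5.795e-20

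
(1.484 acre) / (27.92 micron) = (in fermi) 2.151e+23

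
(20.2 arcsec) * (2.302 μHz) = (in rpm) 2.153e-09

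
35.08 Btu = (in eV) 2.31e+23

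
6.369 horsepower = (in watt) 4749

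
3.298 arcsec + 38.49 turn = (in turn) 38.49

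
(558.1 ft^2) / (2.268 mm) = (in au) 1.528e-07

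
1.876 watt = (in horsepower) 0.002516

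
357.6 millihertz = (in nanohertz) 3.576e+08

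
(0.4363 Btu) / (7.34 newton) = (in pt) 1.778e+05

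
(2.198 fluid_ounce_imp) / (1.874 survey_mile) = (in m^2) 2.071e-08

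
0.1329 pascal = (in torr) 0.0009968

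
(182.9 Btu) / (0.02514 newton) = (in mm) 7.676e+09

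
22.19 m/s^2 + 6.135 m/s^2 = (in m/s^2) 28.33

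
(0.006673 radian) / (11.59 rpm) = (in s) 0.005498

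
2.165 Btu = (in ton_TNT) 5.459e-07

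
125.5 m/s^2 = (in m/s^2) 125.5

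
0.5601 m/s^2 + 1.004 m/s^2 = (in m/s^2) 1.564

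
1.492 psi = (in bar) 0.1029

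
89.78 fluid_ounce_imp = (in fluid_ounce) 86.26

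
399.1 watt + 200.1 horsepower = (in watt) 1.496e+05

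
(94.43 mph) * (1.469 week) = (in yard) 4.102e+07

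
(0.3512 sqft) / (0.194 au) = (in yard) 1.229e-12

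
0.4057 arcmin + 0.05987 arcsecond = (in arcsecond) 24.4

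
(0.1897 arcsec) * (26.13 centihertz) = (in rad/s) 2.403e-07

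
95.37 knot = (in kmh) 176.6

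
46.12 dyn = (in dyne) 46.12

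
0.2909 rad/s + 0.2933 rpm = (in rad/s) 0.3216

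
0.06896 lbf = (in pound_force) 0.06896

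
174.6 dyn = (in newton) 0.001746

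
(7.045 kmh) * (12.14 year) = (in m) 7.492e+08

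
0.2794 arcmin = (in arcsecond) 16.76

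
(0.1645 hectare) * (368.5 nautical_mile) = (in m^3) 1.123e+09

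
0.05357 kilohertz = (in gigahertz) 5.357e-08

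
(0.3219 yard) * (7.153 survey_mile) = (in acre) 0.8373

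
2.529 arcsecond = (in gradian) 0.0007806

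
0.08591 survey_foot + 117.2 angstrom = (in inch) 1.031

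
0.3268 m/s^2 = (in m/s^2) 0.3268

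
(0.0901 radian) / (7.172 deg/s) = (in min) 0.012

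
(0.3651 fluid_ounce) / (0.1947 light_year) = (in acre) 1.448e-24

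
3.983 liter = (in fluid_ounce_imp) 140.2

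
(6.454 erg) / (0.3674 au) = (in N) 1.174e-17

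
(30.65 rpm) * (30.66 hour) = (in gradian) 2.255e+07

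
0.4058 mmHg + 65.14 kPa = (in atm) 0.6434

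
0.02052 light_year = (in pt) 5.503e+17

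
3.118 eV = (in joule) 4.996e-19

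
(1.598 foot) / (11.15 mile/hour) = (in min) 0.001629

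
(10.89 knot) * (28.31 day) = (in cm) 1.37e+09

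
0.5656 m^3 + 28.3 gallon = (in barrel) 4.231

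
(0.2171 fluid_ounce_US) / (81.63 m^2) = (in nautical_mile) 4.247e-11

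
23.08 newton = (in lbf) 5.189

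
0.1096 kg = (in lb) 0.2416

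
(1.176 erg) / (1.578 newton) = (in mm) 7.452e-05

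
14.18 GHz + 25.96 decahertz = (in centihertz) 1.418e+12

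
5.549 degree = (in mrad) 96.85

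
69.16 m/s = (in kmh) 249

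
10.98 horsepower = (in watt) 8188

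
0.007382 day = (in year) 2.022e-05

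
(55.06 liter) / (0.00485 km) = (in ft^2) 0.1222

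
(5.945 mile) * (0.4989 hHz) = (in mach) 1402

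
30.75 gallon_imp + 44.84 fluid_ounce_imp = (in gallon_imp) 31.03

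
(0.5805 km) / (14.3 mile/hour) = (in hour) 0.02522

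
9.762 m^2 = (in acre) 0.002412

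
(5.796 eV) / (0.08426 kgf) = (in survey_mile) 6.983e-22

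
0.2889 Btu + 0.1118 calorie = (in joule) 305.3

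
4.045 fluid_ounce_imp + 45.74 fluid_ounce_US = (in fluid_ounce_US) 49.63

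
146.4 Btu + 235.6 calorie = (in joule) 1.554e+05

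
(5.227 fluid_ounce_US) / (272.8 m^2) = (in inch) 2.231e-05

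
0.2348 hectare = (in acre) 0.5802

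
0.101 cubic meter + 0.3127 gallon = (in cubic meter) 0.1022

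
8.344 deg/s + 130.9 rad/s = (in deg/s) 7508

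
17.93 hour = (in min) 1076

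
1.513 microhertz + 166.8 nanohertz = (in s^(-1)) 1.68e-06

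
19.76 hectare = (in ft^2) 2.127e+06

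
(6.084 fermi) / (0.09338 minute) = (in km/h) 3.909e-15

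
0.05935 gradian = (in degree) 0.05342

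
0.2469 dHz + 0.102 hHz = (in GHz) 1.022e-08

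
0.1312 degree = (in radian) 0.00229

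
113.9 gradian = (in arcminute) 6151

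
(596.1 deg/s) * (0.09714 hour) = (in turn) 579.1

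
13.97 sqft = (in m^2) 1.298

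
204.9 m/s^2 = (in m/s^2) 204.9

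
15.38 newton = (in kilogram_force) 1.568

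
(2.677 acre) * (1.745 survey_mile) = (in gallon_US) 8.037e+09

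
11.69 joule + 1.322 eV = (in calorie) 2.794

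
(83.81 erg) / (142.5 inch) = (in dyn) 0.2316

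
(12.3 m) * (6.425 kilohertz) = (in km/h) 2.845e+05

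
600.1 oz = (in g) 1.701e+04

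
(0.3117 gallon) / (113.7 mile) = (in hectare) 6.448e-13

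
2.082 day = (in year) 0.005704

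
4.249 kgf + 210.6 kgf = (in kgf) 214.8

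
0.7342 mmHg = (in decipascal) 978.9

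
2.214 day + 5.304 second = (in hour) 53.14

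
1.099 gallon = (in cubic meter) 0.00416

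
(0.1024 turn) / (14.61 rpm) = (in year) 1.334e-08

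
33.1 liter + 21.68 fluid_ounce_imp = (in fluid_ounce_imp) 1187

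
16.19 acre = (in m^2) 6.552e+04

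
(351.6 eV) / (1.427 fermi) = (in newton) 0.03948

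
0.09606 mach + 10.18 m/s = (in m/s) 42.89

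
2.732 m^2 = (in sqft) 29.41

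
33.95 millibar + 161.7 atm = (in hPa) 1.639e+05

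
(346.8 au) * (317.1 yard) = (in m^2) 1.504e+16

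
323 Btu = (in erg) 3.408e+12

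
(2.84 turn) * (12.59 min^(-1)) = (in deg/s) 214.5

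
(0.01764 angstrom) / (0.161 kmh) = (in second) 3.944e-11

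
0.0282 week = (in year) 0.0005408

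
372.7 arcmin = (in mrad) 108.4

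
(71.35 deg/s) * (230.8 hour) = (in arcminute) 3.557e+09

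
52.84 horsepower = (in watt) 3.94e+04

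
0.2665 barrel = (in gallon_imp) 9.32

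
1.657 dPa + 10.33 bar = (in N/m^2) 1.033e+06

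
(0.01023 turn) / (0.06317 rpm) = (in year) 3.081e-07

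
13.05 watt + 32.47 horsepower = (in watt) 2.423e+04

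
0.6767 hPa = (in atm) 0.0006679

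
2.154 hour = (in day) 0.08975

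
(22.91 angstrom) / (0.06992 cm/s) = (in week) 5.418e-12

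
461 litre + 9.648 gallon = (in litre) 497.5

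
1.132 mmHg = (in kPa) 0.1509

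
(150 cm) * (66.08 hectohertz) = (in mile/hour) 2.217e+04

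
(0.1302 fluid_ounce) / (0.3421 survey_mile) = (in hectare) 6.994e-13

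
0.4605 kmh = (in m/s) 0.1279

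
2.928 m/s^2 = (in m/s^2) 2.928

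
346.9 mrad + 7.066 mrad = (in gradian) 22.53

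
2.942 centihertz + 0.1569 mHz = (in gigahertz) 2.958e-11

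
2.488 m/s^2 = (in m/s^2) 2.488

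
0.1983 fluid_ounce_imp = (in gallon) 0.001488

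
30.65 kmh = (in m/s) 8.514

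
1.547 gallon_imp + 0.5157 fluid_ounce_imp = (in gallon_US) 1.862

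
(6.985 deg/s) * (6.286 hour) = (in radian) 2759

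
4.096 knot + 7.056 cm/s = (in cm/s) 217.8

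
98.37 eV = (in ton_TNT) 3.767e-27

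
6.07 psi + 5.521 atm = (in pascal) 6.013e+05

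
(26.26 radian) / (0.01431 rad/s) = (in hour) 0.5097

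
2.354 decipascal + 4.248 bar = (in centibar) 424.8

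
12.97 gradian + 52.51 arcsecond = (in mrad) 204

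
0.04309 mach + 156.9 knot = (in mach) 0.2801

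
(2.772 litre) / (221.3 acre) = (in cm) 3.095e-07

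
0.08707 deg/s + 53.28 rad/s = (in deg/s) 3053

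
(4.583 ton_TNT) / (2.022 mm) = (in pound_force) 2.132e+12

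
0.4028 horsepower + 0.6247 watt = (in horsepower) 0.4036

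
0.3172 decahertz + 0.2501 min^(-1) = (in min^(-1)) 190.6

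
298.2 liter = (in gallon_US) 78.78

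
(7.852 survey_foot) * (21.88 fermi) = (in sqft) 5.637e-13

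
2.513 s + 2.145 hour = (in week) 0.01277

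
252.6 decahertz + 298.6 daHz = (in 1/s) 5512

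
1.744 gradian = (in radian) 0.02739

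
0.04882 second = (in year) 1.548e-09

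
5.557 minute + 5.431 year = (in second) 1.713e+08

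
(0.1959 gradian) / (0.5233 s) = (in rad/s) 0.00588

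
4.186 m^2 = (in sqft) 45.06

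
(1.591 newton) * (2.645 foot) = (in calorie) 0.3066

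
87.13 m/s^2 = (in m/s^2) 87.13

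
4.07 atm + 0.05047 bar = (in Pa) 4.174e+05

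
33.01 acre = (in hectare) 13.36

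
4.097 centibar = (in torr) 30.73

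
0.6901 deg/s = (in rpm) 0.115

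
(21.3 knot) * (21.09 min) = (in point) 3.93e+07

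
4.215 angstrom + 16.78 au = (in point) 7.116e+15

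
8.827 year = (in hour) 7.732e+04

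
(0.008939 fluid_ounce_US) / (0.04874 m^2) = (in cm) 0.0005424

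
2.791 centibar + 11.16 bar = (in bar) 11.19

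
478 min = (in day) 0.3319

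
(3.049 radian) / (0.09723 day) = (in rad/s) 0.0003629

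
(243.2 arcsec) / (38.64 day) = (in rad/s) 3.532e-10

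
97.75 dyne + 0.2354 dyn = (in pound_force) 0.0002203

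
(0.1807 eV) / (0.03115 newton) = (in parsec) 3.012e-35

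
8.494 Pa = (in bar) 8.494e-05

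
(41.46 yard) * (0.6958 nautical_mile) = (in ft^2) 5.258e+05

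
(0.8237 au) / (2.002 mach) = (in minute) 3.013e+06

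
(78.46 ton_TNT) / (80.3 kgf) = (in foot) 1.368e+09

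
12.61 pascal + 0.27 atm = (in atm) 0.2701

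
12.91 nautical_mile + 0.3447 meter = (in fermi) 2.391e+19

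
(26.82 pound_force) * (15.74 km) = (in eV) 1.172e+25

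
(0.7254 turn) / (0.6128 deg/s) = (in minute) 7.102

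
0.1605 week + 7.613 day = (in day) 8.737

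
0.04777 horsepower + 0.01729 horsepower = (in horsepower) 0.06506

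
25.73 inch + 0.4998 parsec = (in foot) 5.06e+16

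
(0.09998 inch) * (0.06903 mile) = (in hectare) 2.821e-05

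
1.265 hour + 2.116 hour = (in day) 0.1409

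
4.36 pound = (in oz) 69.76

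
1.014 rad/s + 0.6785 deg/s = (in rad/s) 1.026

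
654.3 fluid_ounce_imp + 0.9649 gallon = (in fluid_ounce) 752.1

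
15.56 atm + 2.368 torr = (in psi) 228.7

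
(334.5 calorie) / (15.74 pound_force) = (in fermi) 1.999e+16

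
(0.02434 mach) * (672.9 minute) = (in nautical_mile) 180.7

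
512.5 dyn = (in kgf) 0.0005226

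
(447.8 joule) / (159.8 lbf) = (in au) 4.211e-12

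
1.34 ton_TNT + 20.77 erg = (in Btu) 5.314e+06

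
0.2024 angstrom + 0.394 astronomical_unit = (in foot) 1.934e+11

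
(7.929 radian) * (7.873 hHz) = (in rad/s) 6243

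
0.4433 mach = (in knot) 293.4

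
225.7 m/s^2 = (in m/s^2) 225.7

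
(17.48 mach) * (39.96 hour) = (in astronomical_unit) 0.005723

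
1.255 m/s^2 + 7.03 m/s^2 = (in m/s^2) 8.285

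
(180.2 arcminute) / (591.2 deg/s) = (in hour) 1.411e-06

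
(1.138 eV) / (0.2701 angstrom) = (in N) 6.75e-09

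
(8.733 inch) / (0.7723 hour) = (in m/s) 7.978e-05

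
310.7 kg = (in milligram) 3.107e+08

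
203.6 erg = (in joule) 2.036e-05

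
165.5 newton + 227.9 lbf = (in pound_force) 265.1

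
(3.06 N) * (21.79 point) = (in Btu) 2.229e-05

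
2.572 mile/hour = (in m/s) 1.15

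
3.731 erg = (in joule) 3.731e-07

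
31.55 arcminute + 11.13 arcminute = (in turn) 0.001976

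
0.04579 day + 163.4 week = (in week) 163.4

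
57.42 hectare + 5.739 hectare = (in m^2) 6.316e+05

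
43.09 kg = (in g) 4.309e+04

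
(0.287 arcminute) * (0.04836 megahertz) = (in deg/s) 231.3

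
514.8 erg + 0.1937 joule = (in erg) 1.938e+06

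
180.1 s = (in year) 5.711e-06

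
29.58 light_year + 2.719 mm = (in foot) 9.181e+17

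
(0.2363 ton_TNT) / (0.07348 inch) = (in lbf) 1.191e+11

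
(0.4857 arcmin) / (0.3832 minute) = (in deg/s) 0.0003521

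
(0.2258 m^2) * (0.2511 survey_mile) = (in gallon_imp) 2.007e+04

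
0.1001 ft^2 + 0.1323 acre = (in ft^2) 5763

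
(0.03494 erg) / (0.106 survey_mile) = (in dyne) 2.048e-06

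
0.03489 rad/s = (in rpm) 0.3332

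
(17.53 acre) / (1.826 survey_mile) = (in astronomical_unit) 1.614e-10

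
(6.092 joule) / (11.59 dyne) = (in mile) 32.66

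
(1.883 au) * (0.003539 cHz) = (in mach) 2.928e+04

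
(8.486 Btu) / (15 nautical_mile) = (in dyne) 3.223e+04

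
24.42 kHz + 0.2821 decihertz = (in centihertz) 2.442e+06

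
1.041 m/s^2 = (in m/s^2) 1.041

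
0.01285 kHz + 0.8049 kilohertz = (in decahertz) 81.78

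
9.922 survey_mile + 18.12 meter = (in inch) 6.294e+05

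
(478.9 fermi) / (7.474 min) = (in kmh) 3.845e-15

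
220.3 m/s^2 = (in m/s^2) 220.3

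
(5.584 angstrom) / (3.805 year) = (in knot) 9.046e-18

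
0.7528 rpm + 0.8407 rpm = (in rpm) 1.594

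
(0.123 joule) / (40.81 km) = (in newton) 3.014e-06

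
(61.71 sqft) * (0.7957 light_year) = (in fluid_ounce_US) 1.459e+21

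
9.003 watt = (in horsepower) 0.01207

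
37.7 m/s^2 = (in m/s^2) 37.7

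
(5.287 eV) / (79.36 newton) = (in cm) 1.067e-18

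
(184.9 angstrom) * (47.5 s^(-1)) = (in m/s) 8.783e-07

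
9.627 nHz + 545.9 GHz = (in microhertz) 5.459e+17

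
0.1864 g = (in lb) 0.0004109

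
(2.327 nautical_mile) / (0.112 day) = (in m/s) 0.4454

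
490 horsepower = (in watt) 3.654e+05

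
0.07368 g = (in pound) 0.0001624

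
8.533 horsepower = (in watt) 6363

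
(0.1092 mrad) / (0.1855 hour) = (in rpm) 1.562e-06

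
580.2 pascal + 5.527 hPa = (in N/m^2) 1133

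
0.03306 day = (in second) 2856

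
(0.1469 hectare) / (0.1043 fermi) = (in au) 9.415e+07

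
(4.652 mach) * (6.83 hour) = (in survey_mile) 2.42e+04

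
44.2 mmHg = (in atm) 0.05816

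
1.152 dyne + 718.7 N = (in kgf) 73.29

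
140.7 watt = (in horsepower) 0.1887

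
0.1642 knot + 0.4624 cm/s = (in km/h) 0.3207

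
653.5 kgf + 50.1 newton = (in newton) 6459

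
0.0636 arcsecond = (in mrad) 0.0003083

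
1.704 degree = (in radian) 0.02974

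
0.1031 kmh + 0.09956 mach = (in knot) 65.95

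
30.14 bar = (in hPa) 3.014e+04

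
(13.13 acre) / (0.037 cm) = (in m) 1.436e+08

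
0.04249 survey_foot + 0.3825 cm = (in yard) 0.01835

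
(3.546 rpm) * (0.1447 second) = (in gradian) 3.421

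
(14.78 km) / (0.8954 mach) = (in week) 8.015e-05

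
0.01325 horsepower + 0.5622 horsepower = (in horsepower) 0.5755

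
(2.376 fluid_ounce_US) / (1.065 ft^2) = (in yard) 0.0007767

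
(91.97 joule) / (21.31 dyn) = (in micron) 4.316e+11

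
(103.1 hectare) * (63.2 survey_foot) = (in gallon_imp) 4.369e+09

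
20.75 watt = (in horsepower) 0.02783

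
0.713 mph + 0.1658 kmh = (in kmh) 1.313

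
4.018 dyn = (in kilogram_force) 4.097e-06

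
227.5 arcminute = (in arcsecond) 1.365e+04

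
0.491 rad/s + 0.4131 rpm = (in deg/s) 30.61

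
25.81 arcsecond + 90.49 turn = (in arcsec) 1.173e+08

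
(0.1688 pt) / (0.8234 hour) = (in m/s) 2.009e-08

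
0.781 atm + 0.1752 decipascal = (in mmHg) 593.6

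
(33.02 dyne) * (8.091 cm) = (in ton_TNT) 6.385e-15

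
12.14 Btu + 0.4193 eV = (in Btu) 12.14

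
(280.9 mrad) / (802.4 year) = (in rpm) 1.06e-10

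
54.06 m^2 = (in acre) 0.01336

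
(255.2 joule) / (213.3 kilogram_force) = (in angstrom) 1.22e+09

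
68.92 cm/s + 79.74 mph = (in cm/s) 3634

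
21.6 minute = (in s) 1296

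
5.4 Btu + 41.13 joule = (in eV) 3.582e+22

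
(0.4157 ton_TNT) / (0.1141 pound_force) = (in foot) 1.124e+10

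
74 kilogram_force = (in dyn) 7.257e+07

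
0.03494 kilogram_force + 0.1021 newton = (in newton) 0.4447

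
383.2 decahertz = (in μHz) 3.832e+09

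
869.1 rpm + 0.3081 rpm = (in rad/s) 91.04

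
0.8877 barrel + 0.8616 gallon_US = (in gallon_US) 38.15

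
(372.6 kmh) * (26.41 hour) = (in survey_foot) 3.228e+07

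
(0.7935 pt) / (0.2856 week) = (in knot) 3.15e-09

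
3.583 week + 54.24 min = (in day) 25.12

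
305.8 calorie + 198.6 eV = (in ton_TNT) 3.058e-07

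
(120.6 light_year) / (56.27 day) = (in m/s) 2.347e+11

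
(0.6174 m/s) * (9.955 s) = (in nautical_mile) 0.003319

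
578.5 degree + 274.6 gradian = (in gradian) 917.4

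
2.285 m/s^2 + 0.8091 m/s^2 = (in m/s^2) 3.094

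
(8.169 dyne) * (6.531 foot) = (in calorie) 3.887e-05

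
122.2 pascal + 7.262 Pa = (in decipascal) 1295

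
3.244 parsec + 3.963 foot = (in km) 1.001e+14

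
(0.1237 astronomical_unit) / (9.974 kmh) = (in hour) 1.855e+06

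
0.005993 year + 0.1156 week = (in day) 2.997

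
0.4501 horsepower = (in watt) 335.6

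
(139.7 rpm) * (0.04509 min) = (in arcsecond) 8.164e+06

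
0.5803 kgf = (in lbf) 1.279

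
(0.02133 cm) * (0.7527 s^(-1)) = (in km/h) 0.000578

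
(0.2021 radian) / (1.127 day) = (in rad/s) 2.076e-06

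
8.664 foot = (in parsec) 8.558e-17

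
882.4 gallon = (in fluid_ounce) 1.129e+05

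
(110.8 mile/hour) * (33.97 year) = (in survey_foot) 1.741e+11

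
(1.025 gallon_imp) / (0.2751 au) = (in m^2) 1.132e-13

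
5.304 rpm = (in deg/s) 31.82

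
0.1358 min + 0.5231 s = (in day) 0.0001004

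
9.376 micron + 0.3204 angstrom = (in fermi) 9.376e+09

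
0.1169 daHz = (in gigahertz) 1.169e-09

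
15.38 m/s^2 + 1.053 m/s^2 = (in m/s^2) 16.43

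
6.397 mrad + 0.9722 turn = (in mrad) 6115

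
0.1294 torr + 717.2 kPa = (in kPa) 717.2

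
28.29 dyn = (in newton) 0.0002829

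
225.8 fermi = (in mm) 2.258e-10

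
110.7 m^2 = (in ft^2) 1192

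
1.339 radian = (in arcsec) 2.762e+05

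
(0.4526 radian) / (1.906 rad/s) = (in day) 2.748e-06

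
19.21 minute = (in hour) 0.3202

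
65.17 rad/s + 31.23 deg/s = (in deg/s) 3765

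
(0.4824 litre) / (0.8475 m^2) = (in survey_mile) 3.537e-07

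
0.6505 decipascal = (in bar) 6.505e-07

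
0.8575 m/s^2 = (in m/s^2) 0.8575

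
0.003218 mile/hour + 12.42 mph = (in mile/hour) 12.42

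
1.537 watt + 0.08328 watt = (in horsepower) 0.002173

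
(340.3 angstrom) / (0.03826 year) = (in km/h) 1.015e-13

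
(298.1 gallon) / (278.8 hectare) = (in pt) 0.001147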